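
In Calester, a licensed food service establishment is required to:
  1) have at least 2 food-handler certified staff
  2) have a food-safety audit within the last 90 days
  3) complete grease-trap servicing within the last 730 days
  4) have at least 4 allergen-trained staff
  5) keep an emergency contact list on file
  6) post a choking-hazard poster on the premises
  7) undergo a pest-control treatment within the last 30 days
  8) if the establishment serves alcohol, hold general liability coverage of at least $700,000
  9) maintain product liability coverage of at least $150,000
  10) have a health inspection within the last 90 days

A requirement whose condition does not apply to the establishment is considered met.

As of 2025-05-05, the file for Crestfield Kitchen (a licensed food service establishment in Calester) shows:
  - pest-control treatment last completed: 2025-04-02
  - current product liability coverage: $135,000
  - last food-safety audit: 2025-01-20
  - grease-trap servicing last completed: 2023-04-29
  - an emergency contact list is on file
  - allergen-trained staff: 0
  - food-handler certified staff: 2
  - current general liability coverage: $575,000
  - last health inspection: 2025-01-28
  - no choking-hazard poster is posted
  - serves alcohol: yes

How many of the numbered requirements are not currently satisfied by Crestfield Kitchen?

1. food-handler certified staff 2 ≥ 2 → met
2. food-safety audit 105 days ago vs limit 90 → not met
3. grease-trap servicing 737 days ago vs limit 730 → not met
4. allergen-trained staff 0 < 4 → not met
5. emergency contact list present → met
6. choking-hazard poster absent → not met
7. pest-control treatment 33 days ago vs limit 30 → not met
8. condition 'serves alcohol' holds; general liability coverage $575,000 < $700,000 → not met
9. product liability coverage $135,000 < $150,000 → not met
10. health inspection 97 days ago vs limit 90 → not met
Not met: 8 of 10

8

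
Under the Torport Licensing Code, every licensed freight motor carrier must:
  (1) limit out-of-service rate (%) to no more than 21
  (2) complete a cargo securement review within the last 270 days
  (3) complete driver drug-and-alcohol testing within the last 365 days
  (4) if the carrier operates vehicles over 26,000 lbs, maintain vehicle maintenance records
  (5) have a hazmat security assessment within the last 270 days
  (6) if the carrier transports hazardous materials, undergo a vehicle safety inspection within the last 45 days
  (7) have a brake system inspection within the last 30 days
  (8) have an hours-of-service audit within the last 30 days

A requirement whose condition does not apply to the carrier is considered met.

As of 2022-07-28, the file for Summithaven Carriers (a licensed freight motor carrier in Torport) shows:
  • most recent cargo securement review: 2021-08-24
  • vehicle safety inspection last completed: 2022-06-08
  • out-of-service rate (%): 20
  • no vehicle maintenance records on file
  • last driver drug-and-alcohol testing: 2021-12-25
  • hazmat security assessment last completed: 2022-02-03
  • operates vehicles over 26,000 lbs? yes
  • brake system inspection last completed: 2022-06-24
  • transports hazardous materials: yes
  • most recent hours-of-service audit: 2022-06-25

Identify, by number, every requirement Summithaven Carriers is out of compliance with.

2, 4, 6, 7, 8

1. out-of-service rate (%) 20 ≤ 21 → met
2. cargo securement review 338 days ago vs limit 270 → not met
3. driver drug-and-alcohol testing 215 days ago vs limit 365 → met
4. condition 'operates vehicles over 26,000 lbs' holds; vehicle maintenance records absent → not met
5. hazmat security assessment 175 days ago vs limit 270 → met
6. condition 'transports hazardous materials' holds; vehicle safety inspection 50 days ago vs limit 45 → not met
7. brake system inspection 34 days ago vs limit 30 → not met
8. hours-of-service audit 33 days ago vs limit 30 → not met
Not met: 2, 4, 6, 7, 8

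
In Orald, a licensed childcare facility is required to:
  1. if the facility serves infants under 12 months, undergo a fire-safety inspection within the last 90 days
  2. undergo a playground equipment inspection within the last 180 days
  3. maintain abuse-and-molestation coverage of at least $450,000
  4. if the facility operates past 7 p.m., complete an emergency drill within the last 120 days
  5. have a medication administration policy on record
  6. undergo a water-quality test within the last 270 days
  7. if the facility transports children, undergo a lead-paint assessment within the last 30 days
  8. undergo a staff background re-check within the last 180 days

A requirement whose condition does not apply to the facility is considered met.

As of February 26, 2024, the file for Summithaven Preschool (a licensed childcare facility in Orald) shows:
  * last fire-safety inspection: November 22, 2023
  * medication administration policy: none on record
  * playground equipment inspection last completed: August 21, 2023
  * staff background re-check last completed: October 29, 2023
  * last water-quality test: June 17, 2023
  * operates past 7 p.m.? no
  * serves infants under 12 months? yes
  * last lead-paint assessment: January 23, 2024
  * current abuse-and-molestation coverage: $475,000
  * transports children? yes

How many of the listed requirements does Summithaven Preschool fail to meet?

4

1. condition 'serves infants under 12 months' holds; fire-safety inspection 96 days ago vs limit 90 → not met
2. playground equipment inspection 189 days ago vs limit 180 → not met
3. abuse-and-molestation coverage $475,000 ≥ $450,000 → met
4. condition 'operates past 7 p.m.' does not hold → requirement n/a → met
5. medication administration policy absent → not met
6. water-quality test 254 days ago vs limit 270 → met
7. condition 'transports children' holds; lead-paint assessment 34 days ago vs limit 30 → not met
8. staff background re-check 120 days ago vs limit 180 → met
Not met: 4 of 8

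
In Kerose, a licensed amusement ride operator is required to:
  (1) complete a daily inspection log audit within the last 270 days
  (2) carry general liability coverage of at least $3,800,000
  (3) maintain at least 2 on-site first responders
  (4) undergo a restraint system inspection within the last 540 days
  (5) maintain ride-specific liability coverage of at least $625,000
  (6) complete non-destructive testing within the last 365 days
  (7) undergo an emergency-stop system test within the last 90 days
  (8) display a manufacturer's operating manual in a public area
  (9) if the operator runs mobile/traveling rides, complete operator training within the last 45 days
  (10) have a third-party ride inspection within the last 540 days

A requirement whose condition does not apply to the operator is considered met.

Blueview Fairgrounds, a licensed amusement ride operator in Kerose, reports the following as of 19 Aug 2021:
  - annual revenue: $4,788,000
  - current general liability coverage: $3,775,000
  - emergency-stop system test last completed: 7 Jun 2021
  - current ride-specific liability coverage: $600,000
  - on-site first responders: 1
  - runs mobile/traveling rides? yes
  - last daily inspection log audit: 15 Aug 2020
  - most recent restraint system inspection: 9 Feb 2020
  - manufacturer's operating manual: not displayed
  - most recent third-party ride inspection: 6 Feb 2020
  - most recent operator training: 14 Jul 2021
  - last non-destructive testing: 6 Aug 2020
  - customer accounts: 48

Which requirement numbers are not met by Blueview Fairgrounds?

1. daily inspection log audit 369 days ago vs limit 270 → not met
2. general liability coverage $3,775,000 < $3,800,000 → not met
3. on-site first responders 1 < 2 → not met
4. restraint system inspection 557 days ago vs limit 540 → not met
5. ride-specific liability coverage $600,000 < $625,000 → not met
6. non-destructive testing 378 days ago vs limit 365 → not met
7. emergency-stop system test 73 days ago vs limit 90 → met
8. manufacturer's operating manual absent → not met
9. condition 'runs mobile/traveling rides' holds; operator training 36 days ago vs limit 45 → met
10. third-party ride inspection 560 days ago vs limit 540 → not met
Not met: 1, 2, 3, 4, 5, 6, 8, 10

1, 2, 3, 4, 5, 6, 8, 10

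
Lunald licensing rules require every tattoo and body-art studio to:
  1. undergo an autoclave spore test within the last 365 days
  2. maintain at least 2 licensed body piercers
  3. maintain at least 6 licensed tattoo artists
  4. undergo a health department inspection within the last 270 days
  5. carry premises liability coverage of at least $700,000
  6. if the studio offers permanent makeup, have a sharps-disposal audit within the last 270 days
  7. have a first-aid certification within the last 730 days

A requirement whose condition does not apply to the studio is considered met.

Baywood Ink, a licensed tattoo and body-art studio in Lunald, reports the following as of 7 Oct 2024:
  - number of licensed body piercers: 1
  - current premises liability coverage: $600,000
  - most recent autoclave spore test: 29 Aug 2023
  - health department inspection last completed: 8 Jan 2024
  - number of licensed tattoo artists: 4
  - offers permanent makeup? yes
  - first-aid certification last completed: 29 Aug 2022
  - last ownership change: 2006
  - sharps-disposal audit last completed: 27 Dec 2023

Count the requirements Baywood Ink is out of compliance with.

7

1. autoclave spore test 405 days ago vs limit 365 → not met
2. licensed body piercers 1 < 2 → not met
3. licensed tattoo artists 4 < 6 → not met
4. health department inspection 273 days ago vs limit 270 → not met
5. premises liability coverage $600,000 < $700,000 → not met
6. condition 'offers permanent makeup' holds; sharps-disposal audit 285 days ago vs limit 270 → not met
7. first-aid certification 770 days ago vs limit 730 → not met
Not met: 7 of 7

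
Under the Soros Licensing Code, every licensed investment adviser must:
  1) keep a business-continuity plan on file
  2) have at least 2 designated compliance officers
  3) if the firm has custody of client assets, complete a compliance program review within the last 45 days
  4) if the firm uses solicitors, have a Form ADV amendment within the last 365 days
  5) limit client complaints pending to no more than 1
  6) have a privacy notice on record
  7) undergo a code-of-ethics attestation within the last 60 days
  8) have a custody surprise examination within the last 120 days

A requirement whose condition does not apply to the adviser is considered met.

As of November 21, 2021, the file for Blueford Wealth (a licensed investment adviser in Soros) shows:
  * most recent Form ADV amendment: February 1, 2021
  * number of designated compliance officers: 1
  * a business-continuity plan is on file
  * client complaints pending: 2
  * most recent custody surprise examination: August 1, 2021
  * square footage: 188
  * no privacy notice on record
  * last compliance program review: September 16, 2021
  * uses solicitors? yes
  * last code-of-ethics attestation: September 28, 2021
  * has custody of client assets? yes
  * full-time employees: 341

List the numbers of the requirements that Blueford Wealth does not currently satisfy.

1. business-continuity plan present → met
2. designated compliance officers 1 < 2 → not met
3. condition 'has custody of client assets' holds; compliance program review 66 days ago vs limit 45 → not met
4. condition 'uses solicitors' holds; Form ADV amendment 293 days ago vs limit 365 → met
5. client complaints pending 2 > 1 → not met
6. privacy notice absent → not met
7. code-of-ethics attestation 54 days ago vs limit 60 → met
8. custody surprise examination 112 days ago vs limit 120 → met
Not met: 2, 3, 5, 6

2, 3, 5, 6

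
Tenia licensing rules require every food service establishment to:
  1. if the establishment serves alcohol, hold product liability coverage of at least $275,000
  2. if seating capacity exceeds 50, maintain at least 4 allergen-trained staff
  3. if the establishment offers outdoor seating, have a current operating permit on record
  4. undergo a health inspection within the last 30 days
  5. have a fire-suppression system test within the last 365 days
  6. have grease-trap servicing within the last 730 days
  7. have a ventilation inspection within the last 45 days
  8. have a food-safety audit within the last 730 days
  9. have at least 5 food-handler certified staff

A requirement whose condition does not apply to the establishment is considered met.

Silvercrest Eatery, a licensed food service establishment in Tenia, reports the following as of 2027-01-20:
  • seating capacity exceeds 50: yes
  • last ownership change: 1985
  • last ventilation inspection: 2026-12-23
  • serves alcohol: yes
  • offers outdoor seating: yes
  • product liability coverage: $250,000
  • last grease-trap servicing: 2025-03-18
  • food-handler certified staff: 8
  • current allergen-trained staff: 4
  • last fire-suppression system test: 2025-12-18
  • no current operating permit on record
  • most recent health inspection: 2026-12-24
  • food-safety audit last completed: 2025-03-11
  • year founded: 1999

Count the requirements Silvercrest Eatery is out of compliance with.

1. condition 'serves alcohol' holds; product liability coverage $250,000 < $275,000 → not met
2. condition 'seating capacity exceeds 50' holds; allergen-trained staff 4 ≥ 4 → met
3. condition 'offers outdoor seating' holds; current operating permit absent → not met
4. health inspection 27 days ago vs limit 30 → met
5. fire-suppression system test 398 days ago vs limit 365 → not met
6. grease-trap servicing 673 days ago vs limit 730 → met
7. ventilation inspection 28 days ago vs limit 45 → met
8. food-safety audit 680 days ago vs limit 730 → met
9. food-handler certified staff 8 ≥ 5 → met
Not met: 3 of 9

3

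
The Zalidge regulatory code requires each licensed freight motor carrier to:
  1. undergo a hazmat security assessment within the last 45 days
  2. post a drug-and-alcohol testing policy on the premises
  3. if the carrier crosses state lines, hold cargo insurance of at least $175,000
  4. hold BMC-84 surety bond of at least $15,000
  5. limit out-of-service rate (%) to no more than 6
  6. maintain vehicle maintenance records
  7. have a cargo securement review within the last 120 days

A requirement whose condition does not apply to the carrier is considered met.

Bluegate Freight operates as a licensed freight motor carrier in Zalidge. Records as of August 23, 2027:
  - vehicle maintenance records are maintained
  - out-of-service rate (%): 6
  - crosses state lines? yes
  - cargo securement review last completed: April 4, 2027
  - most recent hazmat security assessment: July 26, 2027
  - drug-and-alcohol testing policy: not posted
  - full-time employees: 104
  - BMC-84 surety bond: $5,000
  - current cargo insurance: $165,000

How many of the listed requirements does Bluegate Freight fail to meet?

4

1. hazmat security assessment 28 days ago vs limit 45 → met
2. drug-and-alcohol testing policy absent → not met
3. condition 'crosses state lines' holds; cargo insurance $165,000 < $175,000 → not met
4. BMC-84 surety bond $5,000 < $15,000 → not met
5. out-of-service rate (%) 6 ≤ 6 → met
6. vehicle maintenance records present → met
7. cargo securement review 141 days ago vs limit 120 → not met
Not met: 4 of 7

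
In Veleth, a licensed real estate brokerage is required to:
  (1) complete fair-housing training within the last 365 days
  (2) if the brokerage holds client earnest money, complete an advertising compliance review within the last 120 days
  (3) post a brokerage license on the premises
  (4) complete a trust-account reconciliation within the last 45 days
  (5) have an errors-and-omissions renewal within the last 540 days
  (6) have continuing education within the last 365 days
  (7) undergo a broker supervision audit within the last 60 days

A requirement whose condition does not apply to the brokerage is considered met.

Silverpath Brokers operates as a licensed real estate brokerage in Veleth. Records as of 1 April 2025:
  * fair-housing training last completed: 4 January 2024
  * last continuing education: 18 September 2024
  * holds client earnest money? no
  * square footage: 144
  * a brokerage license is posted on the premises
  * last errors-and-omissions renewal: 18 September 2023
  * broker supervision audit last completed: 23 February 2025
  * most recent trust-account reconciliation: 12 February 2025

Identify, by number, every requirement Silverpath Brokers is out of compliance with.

1. fair-housing training 453 days ago vs limit 365 → not met
2. condition 'holds client earnest money' does not hold → requirement n/a → met
3. brokerage license present → met
4. trust-account reconciliation 48 days ago vs limit 45 → not met
5. errors-and-omissions renewal 561 days ago vs limit 540 → not met
6. continuing education 195 days ago vs limit 365 → met
7. broker supervision audit 37 days ago vs limit 60 → met
Not met: 1, 4, 5

1, 4, 5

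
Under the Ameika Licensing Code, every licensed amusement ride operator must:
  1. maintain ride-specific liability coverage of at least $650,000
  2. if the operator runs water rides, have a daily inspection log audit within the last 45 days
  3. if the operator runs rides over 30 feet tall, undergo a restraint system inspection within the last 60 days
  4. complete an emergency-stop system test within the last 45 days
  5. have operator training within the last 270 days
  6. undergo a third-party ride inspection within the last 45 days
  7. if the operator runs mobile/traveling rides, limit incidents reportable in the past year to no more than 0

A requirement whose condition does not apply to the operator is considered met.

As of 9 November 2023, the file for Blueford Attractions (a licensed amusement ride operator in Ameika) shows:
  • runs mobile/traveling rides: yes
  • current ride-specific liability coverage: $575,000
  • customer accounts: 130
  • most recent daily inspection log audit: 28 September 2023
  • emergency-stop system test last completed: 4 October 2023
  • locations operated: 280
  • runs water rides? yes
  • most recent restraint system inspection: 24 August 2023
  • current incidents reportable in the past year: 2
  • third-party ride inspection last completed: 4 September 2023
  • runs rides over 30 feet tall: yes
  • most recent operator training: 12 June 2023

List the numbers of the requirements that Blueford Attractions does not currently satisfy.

1. ride-specific liability coverage $575,000 < $650,000 → not met
2. condition 'runs water rides' holds; daily inspection log audit 42 days ago vs limit 45 → met
3. condition 'runs rides over 30 feet tall' holds; restraint system inspection 77 days ago vs limit 60 → not met
4. emergency-stop system test 36 days ago vs limit 45 → met
5. operator training 150 days ago vs limit 270 → met
6. third-party ride inspection 66 days ago vs limit 45 → not met
7. condition 'runs mobile/traveling rides' holds; incidents reportable in the past year 2 > 0 → not met
Not met: 1, 3, 6, 7

1, 3, 6, 7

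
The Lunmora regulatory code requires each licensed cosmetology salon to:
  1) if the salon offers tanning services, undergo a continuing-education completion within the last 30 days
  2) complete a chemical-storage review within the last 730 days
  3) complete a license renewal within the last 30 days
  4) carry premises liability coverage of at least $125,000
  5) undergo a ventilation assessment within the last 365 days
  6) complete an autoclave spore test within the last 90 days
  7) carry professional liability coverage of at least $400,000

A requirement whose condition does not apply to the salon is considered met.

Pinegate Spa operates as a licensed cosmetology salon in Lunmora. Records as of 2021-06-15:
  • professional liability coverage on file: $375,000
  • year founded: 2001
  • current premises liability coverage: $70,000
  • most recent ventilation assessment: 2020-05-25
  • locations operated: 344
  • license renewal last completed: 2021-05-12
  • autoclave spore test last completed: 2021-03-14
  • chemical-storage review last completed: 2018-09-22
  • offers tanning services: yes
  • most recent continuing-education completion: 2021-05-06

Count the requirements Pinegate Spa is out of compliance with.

7

1. condition 'offers tanning services' holds; continuing-education completion 40 days ago vs limit 30 → not met
2. chemical-storage review 997 days ago vs limit 730 → not met
3. license renewal 34 days ago vs limit 30 → not met
4. premises liability coverage $70,000 < $125,000 → not met
5. ventilation assessment 386 days ago vs limit 365 → not met
6. autoclave spore test 93 days ago vs limit 90 → not met
7. professional liability coverage $375,000 < $400,000 → not met
Not met: 7 of 7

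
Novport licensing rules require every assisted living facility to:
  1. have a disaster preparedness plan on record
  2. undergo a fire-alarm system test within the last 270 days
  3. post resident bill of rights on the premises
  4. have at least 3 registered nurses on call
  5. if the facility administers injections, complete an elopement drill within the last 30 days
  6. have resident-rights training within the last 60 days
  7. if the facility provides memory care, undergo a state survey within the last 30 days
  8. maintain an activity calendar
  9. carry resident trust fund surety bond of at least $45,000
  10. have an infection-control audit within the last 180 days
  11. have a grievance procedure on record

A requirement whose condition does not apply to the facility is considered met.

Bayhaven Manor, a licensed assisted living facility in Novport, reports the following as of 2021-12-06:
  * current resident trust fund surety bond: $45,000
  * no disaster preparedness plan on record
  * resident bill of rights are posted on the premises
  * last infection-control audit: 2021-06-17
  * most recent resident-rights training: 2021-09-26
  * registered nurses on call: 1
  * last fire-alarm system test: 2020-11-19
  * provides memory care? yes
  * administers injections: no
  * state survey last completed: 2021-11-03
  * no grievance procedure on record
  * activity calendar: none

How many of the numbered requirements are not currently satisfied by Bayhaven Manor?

1. disaster preparedness plan absent → not met
2. fire-alarm system test 382 days ago vs limit 270 → not met
3. resident bill of rights present → met
4. registered nurses on call 1 < 3 → not met
5. condition 'administers injections' does not hold → requirement n/a → met
6. resident-rights training 71 days ago vs limit 60 → not met
7. condition 'provides memory care' holds; state survey 33 days ago vs limit 30 → not met
8. activity calendar absent → not met
9. resident trust fund surety bond $45,000 ≥ $45,000 → met
10. infection-control audit 172 days ago vs limit 180 → met
11. grievance procedure absent → not met
Not met: 7 of 11

7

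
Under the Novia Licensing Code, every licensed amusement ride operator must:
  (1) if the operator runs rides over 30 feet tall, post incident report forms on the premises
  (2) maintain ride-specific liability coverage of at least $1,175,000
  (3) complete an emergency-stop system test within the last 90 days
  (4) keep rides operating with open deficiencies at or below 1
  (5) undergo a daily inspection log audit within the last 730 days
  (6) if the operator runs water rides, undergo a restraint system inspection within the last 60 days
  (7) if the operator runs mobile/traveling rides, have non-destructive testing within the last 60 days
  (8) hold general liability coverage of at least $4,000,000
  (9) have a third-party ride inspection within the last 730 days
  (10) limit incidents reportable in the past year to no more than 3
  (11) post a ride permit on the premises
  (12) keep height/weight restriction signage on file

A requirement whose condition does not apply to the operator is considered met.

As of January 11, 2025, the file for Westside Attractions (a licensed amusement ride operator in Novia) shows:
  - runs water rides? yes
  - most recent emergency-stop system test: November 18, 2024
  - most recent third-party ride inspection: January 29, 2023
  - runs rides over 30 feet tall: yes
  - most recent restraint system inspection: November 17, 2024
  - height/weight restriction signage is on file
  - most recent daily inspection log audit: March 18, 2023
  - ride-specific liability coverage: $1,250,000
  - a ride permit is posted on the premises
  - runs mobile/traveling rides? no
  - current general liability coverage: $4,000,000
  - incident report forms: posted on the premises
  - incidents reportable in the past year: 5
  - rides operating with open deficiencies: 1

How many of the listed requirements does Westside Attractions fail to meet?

1. condition 'runs rides over 30 feet tall' holds; incident report forms present → met
2. ride-specific liability coverage $1,250,000 ≥ $1,175,000 → met
3. emergency-stop system test 54 days ago vs limit 90 → met
4. rides operating with open deficiencies 1 ≤ 1 → met
5. daily inspection log audit 665 days ago vs limit 730 → met
6. condition 'runs water rides' holds; restraint system inspection 55 days ago vs limit 60 → met
7. condition 'runs mobile/traveling rides' does not hold → requirement n/a → met
8. general liability coverage $4,000,000 ≥ $4,000,000 → met
9. third-party ride inspection 713 days ago vs limit 730 → met
10. incidents reportable in the past year 5 > 3 → not met
11. ride permit present → met
12. height/weight restriction signage present → met
Not met: 1 of 12

1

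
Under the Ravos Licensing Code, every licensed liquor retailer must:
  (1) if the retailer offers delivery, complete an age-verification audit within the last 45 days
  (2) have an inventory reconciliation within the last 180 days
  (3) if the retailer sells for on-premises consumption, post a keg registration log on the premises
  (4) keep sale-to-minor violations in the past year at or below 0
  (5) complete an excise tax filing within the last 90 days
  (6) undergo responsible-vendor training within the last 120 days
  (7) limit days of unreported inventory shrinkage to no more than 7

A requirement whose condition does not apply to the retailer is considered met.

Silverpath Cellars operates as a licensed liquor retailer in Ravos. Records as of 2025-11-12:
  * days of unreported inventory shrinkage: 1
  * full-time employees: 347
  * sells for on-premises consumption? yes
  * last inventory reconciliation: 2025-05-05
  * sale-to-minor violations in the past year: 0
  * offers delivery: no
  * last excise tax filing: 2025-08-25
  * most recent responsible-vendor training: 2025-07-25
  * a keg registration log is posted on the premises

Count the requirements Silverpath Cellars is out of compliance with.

1. condition 'offers delivery' does not hold → requirement n/a → met
2. inventory reconciliation 191 days ago vs limit 180 → not met
3. condition 'sells for on-premises consumption' holds; keg registration log present → met
4. sale-to-minor violations in the past year 0 ≤ 0 → met
5. excise tax filing 79 days ago vs limit 90 → met
6. responsible-vendor training 110 days ago vs limit 120 → met
7. days of unreported inventory shrinkage 1 ≤ 7 → met
Not met: 1 of 7

1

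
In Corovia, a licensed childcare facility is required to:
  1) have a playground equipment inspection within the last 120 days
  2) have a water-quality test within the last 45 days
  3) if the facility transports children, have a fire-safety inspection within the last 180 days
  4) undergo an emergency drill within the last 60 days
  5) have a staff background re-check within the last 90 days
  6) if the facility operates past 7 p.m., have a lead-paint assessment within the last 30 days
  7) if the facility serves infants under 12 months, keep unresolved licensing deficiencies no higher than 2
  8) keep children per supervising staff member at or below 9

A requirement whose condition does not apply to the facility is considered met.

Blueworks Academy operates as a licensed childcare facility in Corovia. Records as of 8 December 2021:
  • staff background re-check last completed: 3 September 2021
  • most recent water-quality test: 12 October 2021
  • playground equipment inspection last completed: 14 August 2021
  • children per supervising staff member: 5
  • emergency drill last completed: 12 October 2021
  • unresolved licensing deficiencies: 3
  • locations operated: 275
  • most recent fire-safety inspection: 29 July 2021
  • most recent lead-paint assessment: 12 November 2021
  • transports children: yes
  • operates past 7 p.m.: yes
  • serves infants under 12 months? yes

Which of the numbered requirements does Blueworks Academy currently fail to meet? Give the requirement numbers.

2, 5, 7

1. playground equipment inspection 116 days ago vs limit 120 → met
2. water-quality test 57 days ago vs limit 45 → not met
3. condition 'transports children' holds; fire-safety inspection 132 days ago vs limit 180 → met
4. emergency drill 57 days ago vs limit 60 → met
5. staff background re-check 96 days ago vs limit 90 → not met
6. condition 'operates past 7 p.m.' holds; lead-paint assessment 26 days ago vs limit 30 → met
7. condition 'serves infants under 12 months' holds; unresolved licensing deficiencies 3 > 2 → not met
8. children per supervising staff member 5 ≤ 9 → met
Not met: 2, 5, 7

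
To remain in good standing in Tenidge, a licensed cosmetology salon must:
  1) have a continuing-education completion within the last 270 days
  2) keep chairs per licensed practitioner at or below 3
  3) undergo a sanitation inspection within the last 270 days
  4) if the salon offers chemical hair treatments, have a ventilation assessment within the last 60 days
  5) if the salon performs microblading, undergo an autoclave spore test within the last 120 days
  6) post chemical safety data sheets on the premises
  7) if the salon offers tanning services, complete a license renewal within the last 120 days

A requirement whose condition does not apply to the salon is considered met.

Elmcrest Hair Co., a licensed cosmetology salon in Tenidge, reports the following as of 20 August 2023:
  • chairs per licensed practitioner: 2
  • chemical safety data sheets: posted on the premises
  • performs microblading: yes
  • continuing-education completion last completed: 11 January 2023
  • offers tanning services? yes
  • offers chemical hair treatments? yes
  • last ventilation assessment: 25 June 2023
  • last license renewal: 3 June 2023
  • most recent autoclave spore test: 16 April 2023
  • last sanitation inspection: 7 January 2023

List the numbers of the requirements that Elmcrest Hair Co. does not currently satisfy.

1. continuing-education completion 221 days ago vs limit 270 → met
2. chairs per licensed practitioner 2 ≤ 3 → met
3. sanitation inspection 225 days ago vs limit 270 → met
4. condition 'offers chemical hair treatments' holds; ventilation assessment 56 days ago vs limit 60 → met
5. condition 'performs microblading' holds; autoclave spore test 126 days ago vs limit 120 → not met
6. chemical safety data sheets present → met
7. condition 'offers tanning services' holds; license renewal 78 days ago vs limit 120 → met
Not met: 5

5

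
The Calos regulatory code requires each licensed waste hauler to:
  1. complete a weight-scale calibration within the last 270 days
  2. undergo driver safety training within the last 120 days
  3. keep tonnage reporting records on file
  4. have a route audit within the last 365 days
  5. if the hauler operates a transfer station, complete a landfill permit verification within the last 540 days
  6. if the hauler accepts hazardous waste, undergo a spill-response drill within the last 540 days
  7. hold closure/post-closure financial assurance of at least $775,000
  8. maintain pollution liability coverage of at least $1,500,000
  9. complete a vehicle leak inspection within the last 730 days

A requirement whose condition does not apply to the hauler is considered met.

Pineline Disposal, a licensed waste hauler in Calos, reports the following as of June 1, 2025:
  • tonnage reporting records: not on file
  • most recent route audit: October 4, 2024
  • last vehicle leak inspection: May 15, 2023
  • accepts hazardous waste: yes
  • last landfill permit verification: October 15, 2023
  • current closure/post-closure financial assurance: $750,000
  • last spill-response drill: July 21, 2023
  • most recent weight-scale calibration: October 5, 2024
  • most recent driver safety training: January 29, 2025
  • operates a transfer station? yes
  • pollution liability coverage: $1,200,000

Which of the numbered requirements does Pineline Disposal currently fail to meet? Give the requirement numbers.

1. weight-scale calibration 239 days ago vs limit 270 → met
2. driver safety training 123 days ago vs limit 120 → not met
3. tonnage reporting records absent → not met
4. route audit 240 days ago vs limit 365 → met
5. condition 'operates a transfer station' holds; landfill permit verification 595 days ago vs limit 540 → not met
6. condition 'accepts hazardous waste' holds; spill-response drill 681 days ago vs limit 540 → not met
7. closure/post-closure financial assurance $750,000 < $775,000 → not met
8. pollution liability coverage $1,200,000 < $1,500,000 → not met
9. vehicle leak inspection 748 days ago vs limit 730 → not met
Not met: 2, 3, 5, 6, 7, 8, 9

2, 3, 5, 6, 7, 8, 9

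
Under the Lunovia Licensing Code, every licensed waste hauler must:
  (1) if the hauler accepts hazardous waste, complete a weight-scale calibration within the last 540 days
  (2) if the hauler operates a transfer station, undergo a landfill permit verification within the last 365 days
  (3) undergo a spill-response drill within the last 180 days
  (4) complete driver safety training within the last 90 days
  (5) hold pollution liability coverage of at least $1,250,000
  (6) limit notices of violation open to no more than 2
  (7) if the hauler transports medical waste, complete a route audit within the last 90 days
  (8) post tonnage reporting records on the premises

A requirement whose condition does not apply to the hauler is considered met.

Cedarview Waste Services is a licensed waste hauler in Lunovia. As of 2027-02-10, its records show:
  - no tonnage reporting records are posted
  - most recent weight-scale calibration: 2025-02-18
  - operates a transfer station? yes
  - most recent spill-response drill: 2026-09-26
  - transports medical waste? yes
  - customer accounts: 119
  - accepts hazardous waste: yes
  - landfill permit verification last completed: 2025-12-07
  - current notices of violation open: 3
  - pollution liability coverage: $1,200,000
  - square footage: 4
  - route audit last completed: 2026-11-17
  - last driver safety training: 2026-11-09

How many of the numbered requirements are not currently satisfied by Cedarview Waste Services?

1. condition 'accepts hazardous waste' holds; weight-scale calibration 722 days ago vs limit 540 → not met
2. condition 'operates a transfer station' holds; landfill permit verification 430 days ago vs limit 365 → not met
3. spill-response drill 137 days ago vs limit 180 → met
4. driver safety training 93 days ago vs limit 90 → not met
5. pollution liability coverage $1,200,000 < $1,250,000 → not met
6. notices of violation open 3 > 2 → not met
7. condition 'transports medical waste' holds; route audit 85 days ago vs limit 90 → met
8. tonnage reporting records absent → not met
Not met: 6 of 8

6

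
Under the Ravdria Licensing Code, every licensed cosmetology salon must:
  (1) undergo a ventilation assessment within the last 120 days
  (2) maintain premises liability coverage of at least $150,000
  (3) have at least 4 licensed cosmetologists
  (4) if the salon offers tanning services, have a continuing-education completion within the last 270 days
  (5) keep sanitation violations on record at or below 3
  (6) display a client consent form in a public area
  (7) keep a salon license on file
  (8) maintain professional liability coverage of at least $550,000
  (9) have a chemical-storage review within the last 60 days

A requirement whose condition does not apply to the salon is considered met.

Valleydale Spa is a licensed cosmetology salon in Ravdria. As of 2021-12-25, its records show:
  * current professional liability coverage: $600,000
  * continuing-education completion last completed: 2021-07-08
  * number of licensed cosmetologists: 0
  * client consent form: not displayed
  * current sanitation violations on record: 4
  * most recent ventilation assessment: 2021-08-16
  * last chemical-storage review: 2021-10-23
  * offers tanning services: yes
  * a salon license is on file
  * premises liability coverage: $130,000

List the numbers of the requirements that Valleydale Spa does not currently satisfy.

1. ventilation assessment 131 days ago vs limit 120 → not met
2. premises liability coverage $130,000 < $150,000 → not met
3. licensed cosmetologists 0 < 4 → not met
4. condition 'offers tanning services' holds; continuing-education completion 170 days ago vs limit 270 → met
5. sanitation violations on record 4 > 3 → not met
6. client consent form absent → not met
7. salon license present → met
8. professional liability coverage $600,000 ≥ $550,000 → met
9. chemical-storage review 63 days ago vs limit 60 → not met
Not met: 1, 2, 3, 5, 6, 9

1, 2, 3, 5, 6, 9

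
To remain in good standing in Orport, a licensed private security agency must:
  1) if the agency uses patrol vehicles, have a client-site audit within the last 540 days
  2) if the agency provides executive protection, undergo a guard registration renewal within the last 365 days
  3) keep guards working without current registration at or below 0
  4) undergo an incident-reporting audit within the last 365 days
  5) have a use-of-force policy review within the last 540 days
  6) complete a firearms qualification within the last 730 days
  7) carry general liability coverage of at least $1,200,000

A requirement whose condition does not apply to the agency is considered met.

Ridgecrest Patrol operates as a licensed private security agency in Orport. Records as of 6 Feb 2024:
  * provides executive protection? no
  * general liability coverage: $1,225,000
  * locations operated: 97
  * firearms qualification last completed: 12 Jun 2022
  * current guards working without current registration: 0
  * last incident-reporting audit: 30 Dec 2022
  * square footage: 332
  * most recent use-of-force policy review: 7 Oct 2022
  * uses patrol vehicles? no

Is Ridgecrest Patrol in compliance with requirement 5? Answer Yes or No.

5. use-of-force policy review 487 days ago vs limit 540 → met

Yes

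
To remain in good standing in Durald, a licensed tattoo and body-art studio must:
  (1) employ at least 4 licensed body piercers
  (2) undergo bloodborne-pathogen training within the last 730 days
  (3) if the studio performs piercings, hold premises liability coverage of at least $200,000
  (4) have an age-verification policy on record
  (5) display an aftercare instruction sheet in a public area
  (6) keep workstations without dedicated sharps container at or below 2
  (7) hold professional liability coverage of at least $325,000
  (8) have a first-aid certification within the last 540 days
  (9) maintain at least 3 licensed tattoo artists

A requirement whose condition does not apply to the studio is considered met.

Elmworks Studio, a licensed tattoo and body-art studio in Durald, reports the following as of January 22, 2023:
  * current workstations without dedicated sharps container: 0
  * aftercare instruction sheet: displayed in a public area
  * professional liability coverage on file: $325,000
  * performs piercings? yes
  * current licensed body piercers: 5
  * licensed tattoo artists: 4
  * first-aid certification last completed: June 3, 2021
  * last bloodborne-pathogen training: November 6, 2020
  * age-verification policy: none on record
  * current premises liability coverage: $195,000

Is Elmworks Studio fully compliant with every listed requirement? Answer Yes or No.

1. licensed body piercers 5 ≥ 4 → met
2. bloodborne-pathogen training 807 days ago vs limit 730 → not met
3. condition 'performs piercings' holds; premises liability coverage $195,000 < $200,000 → not met
4. age-verification policy absent → not met
5. aftercare instruction sheet present → met
6. workstations without dedicated sharps container 0 ≤ 2 → met
7. professional liability coverage $325,000 ≥ $325,000 → met
8. first-aid certification 598 days ago vs limit 540 → not met
9. licensed tattoo artists 4 ≥ 3 → met
Not met: 2, 3, 4, 8

No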